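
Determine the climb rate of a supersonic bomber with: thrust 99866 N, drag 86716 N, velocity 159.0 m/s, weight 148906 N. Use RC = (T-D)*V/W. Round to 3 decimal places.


Step 1: Excess thrust = T - D = 99866 - 86716 = 13150 N
Step 2: Excess power = 13150 * 159.0 = 2090850.0 W
Step 3: RC = 2090850.0 / 148906 = 14.041 m/s

14.041


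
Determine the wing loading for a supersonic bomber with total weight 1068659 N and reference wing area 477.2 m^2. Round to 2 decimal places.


Step 1: Wing loading = W / S = 1068659 / 477.2
Step 2: Wing loading = 2239.44 N/m^2

2239.44


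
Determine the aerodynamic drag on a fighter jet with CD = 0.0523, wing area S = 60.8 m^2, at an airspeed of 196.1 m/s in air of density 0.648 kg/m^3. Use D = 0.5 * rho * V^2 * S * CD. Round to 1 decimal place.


Step 1: Dynamic pressure q = 0.5 * 0.648 * 196.1^2 = 12459.488 Pa
Step 2: Drag D = q * S * CD = 12459.488 * 60.8 * 0.0523
Step 3: D = 39619.2 N

39619.2


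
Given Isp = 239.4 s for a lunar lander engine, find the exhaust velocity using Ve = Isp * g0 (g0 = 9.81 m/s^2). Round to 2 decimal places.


Step 1: Ve = Isp * g0 = 239.4 * 9.81
Step 2: Ve = 2348.51 m/s

2348.51


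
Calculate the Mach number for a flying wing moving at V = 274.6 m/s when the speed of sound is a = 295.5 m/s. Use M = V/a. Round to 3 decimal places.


Step 1: M = V / a = 274.6 / 295.5
Step 2: M = 0.929

0.929


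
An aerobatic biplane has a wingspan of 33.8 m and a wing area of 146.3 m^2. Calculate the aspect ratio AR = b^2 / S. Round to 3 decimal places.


Step 1: b^2 = 33.8^2 = 1142.44
Step 2: AR = 1142.44 / 146.3 = 7.809

7.809


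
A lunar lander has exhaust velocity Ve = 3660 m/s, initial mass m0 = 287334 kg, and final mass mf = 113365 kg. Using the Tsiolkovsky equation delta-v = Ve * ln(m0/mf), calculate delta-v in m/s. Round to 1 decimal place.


Step 1: Mass ratio m0/mf = 287334 / 113365 = 2.534592
Step 2: ln(2.534592) = 0.930033
Step 3: delta-v = 3660 * 0.930033 = 3403.9 m/s

3403.9


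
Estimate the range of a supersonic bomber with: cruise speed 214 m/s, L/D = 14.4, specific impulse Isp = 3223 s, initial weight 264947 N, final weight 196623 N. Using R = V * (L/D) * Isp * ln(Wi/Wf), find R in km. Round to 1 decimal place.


Step 1: Coefficient = V * (L/D) * Isp = 214 * 14.4 * 3223 = 9931996.8 m
Step 2: Wi/Wf = 264947 / 196623 = 1.347487
Step 3: ln(1.347487) = 0.298242
Step 4: R = 9931996.8 * 0.298242 = 2962134.8 m = 2962.1 km

2962.1


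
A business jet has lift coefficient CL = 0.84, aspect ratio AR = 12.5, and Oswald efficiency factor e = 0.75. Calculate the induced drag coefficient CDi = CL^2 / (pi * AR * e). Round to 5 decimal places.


Step 1: CL^2 = 0.84^2 = 0.7056
Step 2: pi * AR * e = 3.14159 * 12.5 * 0.75 = 29.452431
Step 3: CDi = 0.7056 / 29.452431 = 0.02396

0.02396


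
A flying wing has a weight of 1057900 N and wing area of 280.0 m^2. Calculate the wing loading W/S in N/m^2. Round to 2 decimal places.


Step 1: Wing loading = W / S = 1057900 / 280.0
Step 2: Wing loading = 3778.21 N/m^2

3778.21


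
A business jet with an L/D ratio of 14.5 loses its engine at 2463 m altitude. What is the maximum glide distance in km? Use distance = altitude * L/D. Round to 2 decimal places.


Step 1: Glide distance = altitude * L/D = 2463 * 14.5 = 35713.5 m
Step 2: Convert to km: 35713.5 / 1000 = 35.71 km

35.71


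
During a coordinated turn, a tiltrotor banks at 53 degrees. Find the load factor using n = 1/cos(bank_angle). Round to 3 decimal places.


Step 1: Convert 53 degrees to radians = 0.925025
Step 2: cos(53 deg) = 0.601815
Step 3: n = 1 / 0.601815 = 1.662

1.662


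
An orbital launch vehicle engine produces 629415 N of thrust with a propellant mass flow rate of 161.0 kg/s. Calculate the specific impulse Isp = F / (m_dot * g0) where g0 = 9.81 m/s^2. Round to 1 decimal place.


Step 1: m_dot * g0 = 161.0 * 9.81 = 1579.41
Step 2: Isp = 629415 / 1579.41 = 398.5 s

398.5


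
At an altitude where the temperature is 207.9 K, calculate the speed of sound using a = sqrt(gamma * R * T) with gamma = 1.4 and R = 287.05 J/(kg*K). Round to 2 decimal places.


Step 1: gamma * R * T = 1.4 * 287.05 * 207.9 = 83548.773
Step 2: a = sqrt(83548.773) = 289.05 m/s

289.05


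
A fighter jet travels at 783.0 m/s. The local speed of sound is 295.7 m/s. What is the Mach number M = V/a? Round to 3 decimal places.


Step 1: M = V / a = 783.0 / 295.7
Step 2: M = 2.648

2.648


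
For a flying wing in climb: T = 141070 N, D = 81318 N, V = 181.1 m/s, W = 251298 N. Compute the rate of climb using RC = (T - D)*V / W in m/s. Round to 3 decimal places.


Step 1: Excess thrust = T - D = 141070 - 81318 = 59752 N
Step 2: Excess power = 59752 * 181.1 = 10821087.2 W
Step 3: RC = 10821087.2 / 251298 = 43.061 m/s

43.061


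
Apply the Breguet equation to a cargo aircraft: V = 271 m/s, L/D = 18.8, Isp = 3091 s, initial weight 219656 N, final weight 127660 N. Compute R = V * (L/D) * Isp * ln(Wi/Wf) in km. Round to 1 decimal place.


Step 1: Coefficient = V * (L/D) * Isp = 271 * 18.8 * 3091 = 15748026.8 m
Step 2: Wi/Wf = 219656 / 127660 = 1.720633
Step 3: ln(1.720633) = 0.542692
Step 4: R = 15748026.8 * 0.542692 = 8546331.4 m = 8546.3 km

8546.3


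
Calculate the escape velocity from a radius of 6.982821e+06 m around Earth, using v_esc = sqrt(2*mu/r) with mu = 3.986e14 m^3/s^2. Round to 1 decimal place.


Step 1: 2*mu/r = 2 * 3.986e14 / 6.982821e+06 = 114165893.6983
Step 2: v_esc = sqrt(114165893.6983) = 10684.8 m/s

10684.8


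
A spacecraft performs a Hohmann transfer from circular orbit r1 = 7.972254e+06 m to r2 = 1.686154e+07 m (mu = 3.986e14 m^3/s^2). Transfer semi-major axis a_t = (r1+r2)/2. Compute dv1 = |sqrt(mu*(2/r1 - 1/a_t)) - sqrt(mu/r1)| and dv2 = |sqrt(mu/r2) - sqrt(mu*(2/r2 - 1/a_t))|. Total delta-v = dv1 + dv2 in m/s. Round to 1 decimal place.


Step 1: Transfer semi-major axis a_t = (7.972254e+06 + 1.686154e+07) / 2 = 1.241690e+07 m
Step 2: v1 (circular at r1) = sqrt(mu/r1) = 7070.96 m/s
Step 3: v_t1 = sqrt(mu*(2/r1 - 1/a_t)) = 8239.87 m/s
Step 4: dv1 = |8239.87 - 7070.96| = 1168.91 m/s
Step 5: v2 (circular at r2) = 4862.06 m/s, v_t2 = 3895.87 m/s
Step 6: dv2 = |4862.06 - 3895.87| = 966.19 m/s
Step 7: Total delta-v = 1168.91 + 966.19 = 2135.1 m/s

2135.1


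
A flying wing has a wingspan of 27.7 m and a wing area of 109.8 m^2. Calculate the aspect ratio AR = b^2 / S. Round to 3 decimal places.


Step 1: b^2 = 27.7^2 = 767.29
Step 2: AR = 767.29 / 109.8 = 6.988

6.988


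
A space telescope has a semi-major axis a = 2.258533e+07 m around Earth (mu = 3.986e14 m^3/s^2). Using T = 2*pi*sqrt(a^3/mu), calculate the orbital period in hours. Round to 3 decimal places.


Step 1: a^3 / mu = 1.152071e+22 / 3.986e14 = 2.890294e+07
Step 2: sqrt(2.890294e+07) = 5376.1455 s
Step 3: T = 2*pi * 5376.1455 = 33779.32 s
Step 4: T in hours = 33779.32 / 3600 = 9.383 hours

9.383


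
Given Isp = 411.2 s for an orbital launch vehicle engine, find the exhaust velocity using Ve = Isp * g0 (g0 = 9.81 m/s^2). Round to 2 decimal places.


Step 1: Ve = Isp * g0 = 411.2 * 9.81
Step 2: Ve = 4033.87 m/s

4033.87


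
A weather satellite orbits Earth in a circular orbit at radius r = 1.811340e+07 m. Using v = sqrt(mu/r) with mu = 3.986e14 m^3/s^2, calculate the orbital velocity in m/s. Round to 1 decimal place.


Step 1: mu / r = 3.986e14 / 1.811340e+07 = 22005807.855
Step 2: v = sqrt(22005807.855) = 4691.0 m/s

4691.0


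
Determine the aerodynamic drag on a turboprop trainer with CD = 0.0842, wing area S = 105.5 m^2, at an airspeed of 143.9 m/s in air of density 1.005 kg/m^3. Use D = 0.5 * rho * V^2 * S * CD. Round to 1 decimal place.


Step 1: Dynamic pressure q = 0.5 * 1.005 * 143.9^2 = 10405.373 Pa
Step 2: Drag D = q * S * CD = 10405.373 * 105.5 * 0.0842
Step 3: D = 92432.0 N

92432.0


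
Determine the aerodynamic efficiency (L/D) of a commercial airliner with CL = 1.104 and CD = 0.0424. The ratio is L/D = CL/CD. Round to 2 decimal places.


Step 1: L/D = CL / CD = 1.104 / 0.0424
Step 2: L/D = 26.04

26.04


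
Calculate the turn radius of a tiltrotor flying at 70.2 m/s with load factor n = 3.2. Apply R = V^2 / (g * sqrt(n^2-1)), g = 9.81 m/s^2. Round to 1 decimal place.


Step 1: V^2 = 70.2^2 = 4928.04
Step 2: n^2 - 1 = 3.2^2 - 1 = 9.24
Step 3: sqrt(9.24) = 3.039737
Step 4: R = 4928.04 / (9.81 * 3.039737) = 165.3 m

165.3


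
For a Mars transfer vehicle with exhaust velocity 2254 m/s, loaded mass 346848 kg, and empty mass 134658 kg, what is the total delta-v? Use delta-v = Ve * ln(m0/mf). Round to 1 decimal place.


Step 1: Mass ratio m0/mf = 346848 / 134658 = 2.57577
Step 2: ln(2.57577) = 0.946148
Step 3: delta-v = 2254 * 0.946148 = 2132.6 m/s

2132.6


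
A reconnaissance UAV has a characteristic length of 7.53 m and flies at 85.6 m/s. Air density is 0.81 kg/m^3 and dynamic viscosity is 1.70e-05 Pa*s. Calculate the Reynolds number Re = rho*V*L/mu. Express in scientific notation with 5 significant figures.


Step 1: Numerator = rho * V * L = 0.81 * 85.6 * 7.53 = 522.10008
Step 2: Re = 522.10008 / 1.70e-05
Step 3: Re = 3.0712e+07

3.0712e+07


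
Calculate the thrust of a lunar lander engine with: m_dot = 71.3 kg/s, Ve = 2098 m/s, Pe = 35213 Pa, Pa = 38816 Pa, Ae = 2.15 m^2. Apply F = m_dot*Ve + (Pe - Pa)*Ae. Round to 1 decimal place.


Step 1: Momentum thrust = m_dot * Ve = 71.3 * 2098 = 149587.4 N
Step 2: Pressure thrust = (Pe - Pa) * Ae = (35213 - 38816) * 2.15 = -7746.45 N
Step 3: Total thrust F = 149587.4 + -7746.45 = 141841.0 N

141841.0


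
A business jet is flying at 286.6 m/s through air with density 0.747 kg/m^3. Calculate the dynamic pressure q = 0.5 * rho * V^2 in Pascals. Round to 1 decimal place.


Step 1: V^2 = 286.6^2 = 82139.56
Step 2: q = 0.5 * 0.747 * 82139.56
Step 3: q = 30679.1 Pa

30679.1


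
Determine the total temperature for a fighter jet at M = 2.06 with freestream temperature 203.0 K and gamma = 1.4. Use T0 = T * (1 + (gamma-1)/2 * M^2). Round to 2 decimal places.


Step 1: (gamma-1)/2 = 0.2
Step 2: M^2 = 4.2436
Step 3: 1 + 0.2 * 4.2436 = 1.84872
Step 4: T0 = 203.0 * 1.84872 = 375.29 K

375.29


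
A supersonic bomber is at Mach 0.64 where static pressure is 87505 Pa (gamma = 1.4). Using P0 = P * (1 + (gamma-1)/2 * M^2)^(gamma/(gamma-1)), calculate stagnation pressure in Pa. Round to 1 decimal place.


Step 1: (gamma-1)/2 * M^2 = 0.2 * 0.4096 = 0.08192
Step 2: 1 + 0.08192 = 1.08192
Step 3: Exponent gamma/(gamma-1) = 3.5
Step 4: P0 = 87505 * 1.08192^3.5 = 115269.9 Pa

115269.9


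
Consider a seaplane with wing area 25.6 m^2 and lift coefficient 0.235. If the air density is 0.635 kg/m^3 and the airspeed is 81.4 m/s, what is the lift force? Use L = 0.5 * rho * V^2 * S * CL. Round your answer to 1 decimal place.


Step 1: Calculate dynamic pressure q = 0.5 * 0.635 * 81.4^2 = 0.5 * 0.635 * 6625.96 = 2103.7423 Pa
Step 2: Multiply by wing area and lift coefficient: L = 2103.7423 * 25.6 * 0.235
Step 3: L = 53855.8029 * 0.235 = 12656.1 N

12656.1


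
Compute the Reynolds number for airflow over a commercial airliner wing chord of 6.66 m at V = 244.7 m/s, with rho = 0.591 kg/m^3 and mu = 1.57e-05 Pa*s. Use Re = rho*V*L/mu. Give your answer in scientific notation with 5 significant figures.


Step 1: Numerator = rho * V * L = 0.591 * 244.7 * 6.66 = 963.153882
Step 2: Re = 963.153882 / 1.57e-05
Step 3: Re = 6.1347e+07

6.1347e+07


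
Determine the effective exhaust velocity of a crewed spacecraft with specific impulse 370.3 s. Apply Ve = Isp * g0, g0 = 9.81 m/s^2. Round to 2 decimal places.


Step 1: Ve = Isp * g0 = 370.3 * 9.81
Step 2: Ve = 3632.64 m/s

3632.64


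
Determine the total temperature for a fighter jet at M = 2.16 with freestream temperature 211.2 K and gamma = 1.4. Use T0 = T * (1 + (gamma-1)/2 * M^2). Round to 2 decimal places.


Step 1: (gamma-1)/2 = 0.2
Step 2: M^2 = 4.6656
Step 3: 1 + 0.2 * 4.6656 = 1.93312
Step 4: T0 = 211.2 * 1.93312 = 408.27 K

408.27


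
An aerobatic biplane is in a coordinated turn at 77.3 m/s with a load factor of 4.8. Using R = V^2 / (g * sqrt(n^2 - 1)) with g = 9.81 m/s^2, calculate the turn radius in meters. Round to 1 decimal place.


Step 1: V^2 = 77.3^2 = 5975.29
Step 2: n^2 - 1 = 4.8^2 - 1 = 22.04
Step 3: sqrt(22.04) = 4.694678
Step 4: R = 5975.29 / (9.81 * 4.694678) = 129.7 m

129.7


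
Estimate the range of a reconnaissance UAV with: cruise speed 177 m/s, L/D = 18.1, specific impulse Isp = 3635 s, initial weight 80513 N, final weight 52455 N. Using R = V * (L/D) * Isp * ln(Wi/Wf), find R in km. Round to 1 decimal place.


Step 1: Coefficient = V * (L/D) * Isp = 177 * 18.1 * 3635 = 11645449.5 m
Step 2: Wi/Wf = 80513 / 52455 = 1.534897
Step 3: ln(1.534897) = 0.428463
Step 4: R = 11645449.5 * 0.428463 = 4989644.3 m = 4989.6 km

4989.6


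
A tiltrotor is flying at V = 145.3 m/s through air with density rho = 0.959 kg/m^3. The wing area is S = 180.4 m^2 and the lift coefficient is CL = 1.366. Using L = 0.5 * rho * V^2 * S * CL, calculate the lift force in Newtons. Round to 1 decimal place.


Step 1: Calculate dynamic pressure q = 0.5 * 0.959 * 145.3^2 = 0.5 * 0.959 * 21112.09 = 10123.2472 Pa
Step 2: Multiply by wing area and lift coefficient: L = 10123.2472 * 180.4 * 1.366
Step 3: L = 1826233.7868 * 1.366 = 2494635.4 N

2494635.4


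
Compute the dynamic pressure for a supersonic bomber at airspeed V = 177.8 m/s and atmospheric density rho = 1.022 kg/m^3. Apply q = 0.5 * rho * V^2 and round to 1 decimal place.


Step 1: V^2 = 177.8^2 = 31612.84
Step 2: q = 0.5 * 1.022 * 31612.84
Step 3: q = 16154.2 Pa

16154.2


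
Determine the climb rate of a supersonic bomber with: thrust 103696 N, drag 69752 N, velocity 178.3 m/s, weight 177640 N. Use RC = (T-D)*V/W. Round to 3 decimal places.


Step 1: Excess thrust = T - D = 103696 - 69752 = 33944 N
Step 2: Excess power = 33944 * 178.3 = 6052215.2 W
Step 3: RC = 6052215.2 / 177640 = 34.070 m/s

34.070


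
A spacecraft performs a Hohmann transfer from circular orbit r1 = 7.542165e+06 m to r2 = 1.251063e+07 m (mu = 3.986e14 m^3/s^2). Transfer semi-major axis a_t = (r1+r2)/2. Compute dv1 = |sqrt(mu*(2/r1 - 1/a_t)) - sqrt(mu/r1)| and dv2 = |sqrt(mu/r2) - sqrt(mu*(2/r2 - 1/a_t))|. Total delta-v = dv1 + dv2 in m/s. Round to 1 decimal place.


Step 1: Transfer semi-major axis a_t = (7.542165e+06 + 1.251063e+07) / 2 = 1.002640e+07 m
Step 2: v1 (circular at r1) = sqrt(mu/r1) = 7269.77 m/s
Step 3: v_t1 = sqrt(mu*(2/r1 - 1/a_t)) = 8120.59 m/s
Step 4: dv1 = |8120.59 - 7269.77| = 850.82 m/s
Step 5: v2 (circular at r2) = 5644.55 m/s, v_t2 = 4895.59 m/s
Step 6: dv2 = |5644.55 - 4895.59| = 748.96 m/s
Step 7: Total delta-v = 850.82 + 748.96 = 1599.8 m/s

1599.8


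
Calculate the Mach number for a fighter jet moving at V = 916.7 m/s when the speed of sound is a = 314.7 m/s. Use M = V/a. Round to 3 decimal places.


Step 1: M = V / a = 916.7 / 314.7
Step 2: M = 2.913

2.913


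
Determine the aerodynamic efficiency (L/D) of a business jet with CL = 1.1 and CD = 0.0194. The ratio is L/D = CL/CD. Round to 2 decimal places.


Step 1: L/D = CL / CD = 1.1 / 0.0194
Step 2: L/D = 56.70

56.70


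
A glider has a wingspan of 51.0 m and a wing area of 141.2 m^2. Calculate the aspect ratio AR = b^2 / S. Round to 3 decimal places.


Step 1: b^2 = 51.0^2 = 2601.0
Step 2: AR = 2601.0 / 141.2 = 18.421

18.421


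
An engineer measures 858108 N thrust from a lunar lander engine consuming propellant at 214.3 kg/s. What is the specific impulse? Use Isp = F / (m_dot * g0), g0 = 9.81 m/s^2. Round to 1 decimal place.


Step 1: m_dot * g0 = 214.3 * 9.81 = 2102.28
Step 2: Isp = 858108 / 2102.28 = 408.2 s

408.2


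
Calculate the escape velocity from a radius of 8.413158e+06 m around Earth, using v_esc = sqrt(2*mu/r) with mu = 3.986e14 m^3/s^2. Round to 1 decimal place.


Step 1: 2*mu/r = 2 * 3.986e14 / 8.413158e+06 = 94756332.8776
Step 2: v_esc = sqrt(94756332.8776) = 9734.3 m/s

9734.3


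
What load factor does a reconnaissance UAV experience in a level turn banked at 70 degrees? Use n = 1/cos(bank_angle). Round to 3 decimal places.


Step 1: Convert 70 degrees to radians = 1.22173
Step 2: cos(70 deg) = 0.34202
Step 3: n = 1 / 0.34202 = 2.924

2.924


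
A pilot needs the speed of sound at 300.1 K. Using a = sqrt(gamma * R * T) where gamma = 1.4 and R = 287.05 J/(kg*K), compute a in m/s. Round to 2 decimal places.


Step 1: gamma * R * T = 1.4 * 287.05 * 300.1 = 120601.187
Step 2: a = sqrt(120601.187) = 347.28 m/s

347.28


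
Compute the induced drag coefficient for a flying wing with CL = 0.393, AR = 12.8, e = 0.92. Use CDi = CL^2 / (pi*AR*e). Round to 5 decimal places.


Step 1: CL^2 = 0.393^2 = 0.154449
Step 2: pi * AR * e = 3.14159 * 12.8 * 0.92 = 36.995395
Step 3: CDi = 0.154449 / 36.995395 = 0.00417

0.00417


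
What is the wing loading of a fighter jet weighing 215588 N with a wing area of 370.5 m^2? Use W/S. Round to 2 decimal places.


Step 1: Wing loading = W / S = 215588 / 370.5
Step 2: Wing loading = 581.88 N/m^2

581.88


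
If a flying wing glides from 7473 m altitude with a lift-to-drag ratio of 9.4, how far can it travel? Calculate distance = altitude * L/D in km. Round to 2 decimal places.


Step 1: Glide distance = altitude * L/D = 7473 * 9.4 = 70246.2 m
Step 2: Convert to km: 70246.2 / 1000 = 70.25 km

70.25


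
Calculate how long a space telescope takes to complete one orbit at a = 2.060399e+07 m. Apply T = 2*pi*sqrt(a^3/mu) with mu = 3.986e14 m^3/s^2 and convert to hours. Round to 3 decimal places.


Step 1: a^3 / mu = 8.746897e+21 / 3.986e14 = 2.194405e+07
Step 2: sqrt(2.194405e+07) = 4684.4472 s
Step 3: T = 2*pi * 4684.4472 = 29433.25 s
Step 4: T in hours = 29433.25 / 3600 = 8.176 hours

8.176


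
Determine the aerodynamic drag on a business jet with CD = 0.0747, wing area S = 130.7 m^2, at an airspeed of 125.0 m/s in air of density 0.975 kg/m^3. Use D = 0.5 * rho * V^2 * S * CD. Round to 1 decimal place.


Step 1: Dynamic pressure q = 0.5 * 0.975 * 125.0^2 = 7617.1875 Pa
Step 2: Drag D = q * S * CD = 7617.1875 * 130.7 * 0.0747
Step 3: D = 74368.8 N

74368.8


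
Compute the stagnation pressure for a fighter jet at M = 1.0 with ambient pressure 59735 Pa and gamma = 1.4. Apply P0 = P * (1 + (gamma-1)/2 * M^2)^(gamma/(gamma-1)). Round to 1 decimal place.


Step 1: (gamma-1)/2 * M^2 = 0.2 * 1.0 = 0.2
Step 2: 1 + 0.2 = 1.2
Step 3: Exponent gamma/(gamma-1) = 3.5
Step 4: P0 = 59735 * 1.2^3.5 = 113074.1 Pa

113074.1


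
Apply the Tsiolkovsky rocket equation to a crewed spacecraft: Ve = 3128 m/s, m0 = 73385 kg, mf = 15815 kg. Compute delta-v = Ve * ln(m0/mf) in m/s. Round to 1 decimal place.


Step 1: Mass ratio m0/mf = 73385 / 15815 = 4.640215
Step 2: ln(4.640215) = 1.534761
Step 3: delta-v = 3128 * 1.534761 = 4800.7 m/s

4800.7


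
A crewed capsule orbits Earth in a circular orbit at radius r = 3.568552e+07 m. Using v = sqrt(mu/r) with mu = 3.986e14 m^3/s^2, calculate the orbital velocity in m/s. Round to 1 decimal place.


Step 1: mu / r = 3.986e14 / 3.568552e+07 = 11169796.601
Step 2: v = sqrt(11169796.601) = 3342.1 m/s

3342.1


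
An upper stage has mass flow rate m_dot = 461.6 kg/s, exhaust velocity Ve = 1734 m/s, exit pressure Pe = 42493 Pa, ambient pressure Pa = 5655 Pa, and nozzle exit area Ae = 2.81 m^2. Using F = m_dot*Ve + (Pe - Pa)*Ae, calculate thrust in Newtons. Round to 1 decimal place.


Step 1: Momentum thrust = m_dot * Ve = 461.6 * 1734 = 800414.4 N
Step 2: Pressure thrust = (Pe - Pa) * Ae = (42493 - 5655) * 2.81 = 103514.78 N
Step 3: Total thrust F = 800414.4 + 103514.78 = 903929.2 N

903929.2


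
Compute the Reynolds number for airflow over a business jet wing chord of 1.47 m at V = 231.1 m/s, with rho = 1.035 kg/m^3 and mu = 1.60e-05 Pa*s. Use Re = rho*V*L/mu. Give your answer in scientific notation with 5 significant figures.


Step 1: Numerator = rho * V * L = 1.035 * 231.1 * 1.47 = 351.607095
Step 2: Re = 351.607095 / 1.60e-05
Step 3: Re = 2.1975e+07

2.1975e+07


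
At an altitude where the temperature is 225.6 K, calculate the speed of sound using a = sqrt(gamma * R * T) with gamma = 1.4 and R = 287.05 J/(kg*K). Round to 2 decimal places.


Step 1: gamma * R * T = 1.4 * 287.05 * 225.6 = 90661.872
Step 2: a = sqrt(90661.872) = 301.10 m/s

301.10


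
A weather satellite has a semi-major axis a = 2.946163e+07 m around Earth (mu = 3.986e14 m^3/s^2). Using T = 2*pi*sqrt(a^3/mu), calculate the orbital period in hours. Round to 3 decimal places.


Step 1: a^3 / mu = 2.557233e+22 / 3.986e14 = 6.415537e+07
Step 2: sqrt(6.415537e+07) = 8009.7048 s
Step 3: T = 2*pi * 8009.7048 = 50326.46 s
Step 4: T in hours = 50326.46 / 3600 = 13.980 hours

13.980


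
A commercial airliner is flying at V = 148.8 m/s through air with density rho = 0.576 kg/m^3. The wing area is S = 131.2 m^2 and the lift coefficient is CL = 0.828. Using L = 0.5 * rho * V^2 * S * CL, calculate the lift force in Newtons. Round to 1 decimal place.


Step 1: Calculate dynamic pressure q = 0.5 * 0.576 * 148.8^2 = 0.5 * 0.576 * 22141.44 = 6376.7347 Pa
Step 2: Multiply by wing area and lift coefficient: L = 6376.7347 * 131.2 * 0.828
Step 3: L = 836627.5953 * 0.828 = 692727.6 N

692727.6


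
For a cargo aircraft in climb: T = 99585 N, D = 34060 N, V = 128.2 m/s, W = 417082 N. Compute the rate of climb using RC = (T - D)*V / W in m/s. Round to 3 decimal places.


Step 1: Excess thrust = T - D = 99585 - 34060 = 65525 N
Step 2: Excess power = 65525 * 128.2 = 8400305.0 W
Step 3: RC = 8400305.0 / 417082 = 20.141 m/s

20.141


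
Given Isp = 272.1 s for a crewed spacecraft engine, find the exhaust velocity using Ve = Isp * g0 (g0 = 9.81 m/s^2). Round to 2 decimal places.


Step 1: Ve = Isp * g0 = 272.1 * 9.81
Step 2: Ve = 2669.30 m/s

2669.30


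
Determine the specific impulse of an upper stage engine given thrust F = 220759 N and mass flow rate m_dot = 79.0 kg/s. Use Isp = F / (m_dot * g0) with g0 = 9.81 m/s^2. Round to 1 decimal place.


Step 1: m_dot * g0 = 79.0 * 9.81 = 774.99
Step 2: Isp = 220759 / 774.99 = 284.9 s

284.9


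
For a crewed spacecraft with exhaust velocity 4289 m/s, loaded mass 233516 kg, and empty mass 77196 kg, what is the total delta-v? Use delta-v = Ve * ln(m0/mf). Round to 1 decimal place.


Step 1: Mass ratio m0/mf = 233516 / 77196 = 3.024975
Step 2: ln(3.024975) = 1.106903
Step 3: delta-v = 4289 * 1.106903 = 4747.5 m/s

4747.5


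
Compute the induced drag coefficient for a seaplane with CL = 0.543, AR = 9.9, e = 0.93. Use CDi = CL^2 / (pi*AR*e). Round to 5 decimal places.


Step 1: CL^2 = 0.543^2 = 0.294849
Step 2: pi * AR * e = 3.14159 * 9.9 * 0.93 = 28.924644
Step 3: CDi = 0.294849 / 28.924644 = 0.01019

0.01019


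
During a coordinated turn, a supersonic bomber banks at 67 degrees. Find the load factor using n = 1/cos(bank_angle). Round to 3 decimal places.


Step 1: Convert 67 degrees to radians = 1.169371
Step 2: cos(67 deg) = 0.390731
Step 3: n = 1 / 0.390731 = 2.559

2.559


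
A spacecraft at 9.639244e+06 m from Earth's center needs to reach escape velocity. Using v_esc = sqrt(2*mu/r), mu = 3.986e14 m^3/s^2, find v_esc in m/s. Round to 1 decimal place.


Step 1: 2*mu/r = 2 * 3.986e14 / 9.639244e+06 = 82703581.3182
Step 2: v_esc = sqrt(82703581.3182) = 9094.2 m/s

9094.2


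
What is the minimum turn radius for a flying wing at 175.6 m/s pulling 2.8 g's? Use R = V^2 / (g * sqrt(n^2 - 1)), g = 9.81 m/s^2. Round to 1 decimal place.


Step 1: V^2 = 175.6^2 = 30835.36
Step 2: n^2 - 1 = 2.8^2 - 1 = 6.84
Step 3: sqrt(6.84) = 2.615339
Step 4: R = 30835.36 / (9.81 * 2.615339) = 1201.9 m

1201.9


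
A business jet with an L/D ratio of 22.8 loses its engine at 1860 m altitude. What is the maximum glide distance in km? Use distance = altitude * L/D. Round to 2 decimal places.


Step 1: Glide distance = altitude * L/D = 1860 * 22.8 = 42408.0 m
Step 2: Convert to km: 42408.0 / 1000 = 42.41 km

42.41


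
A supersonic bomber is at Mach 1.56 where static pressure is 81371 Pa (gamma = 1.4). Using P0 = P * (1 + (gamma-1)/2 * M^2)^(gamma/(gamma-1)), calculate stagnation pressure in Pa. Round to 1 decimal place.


Step 1: (gamma-1)/2 * M^2 = 0.2 * 2.4336 = 0.48672
Step 2: 1 + 0.48672 = 1.48672
Step 3: Exponent gamma/(gamma-1) = 3.5
Step 4: P0 = 81371 * 1.48672^3.5 = 326040.7 Pa

326040.7


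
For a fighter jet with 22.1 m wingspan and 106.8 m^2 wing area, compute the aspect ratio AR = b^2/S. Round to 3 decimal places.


Step 1: b^2 = 22.1^2 = 488.41
Step 2: AR = 488.41 / 106.8 = 4.573

4.573


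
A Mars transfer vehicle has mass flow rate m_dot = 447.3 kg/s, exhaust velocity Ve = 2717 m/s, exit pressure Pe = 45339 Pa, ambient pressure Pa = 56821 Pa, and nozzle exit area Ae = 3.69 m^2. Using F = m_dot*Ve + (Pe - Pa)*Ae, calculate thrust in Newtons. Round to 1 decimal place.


Step 1: Momentum thrust = m_dot * Ve = 447.3 * 2717 = 1215314.1 N
Step 2: Pressure thrust = (Pe - Pa) * Ae = (45339 - 56821) * 3.69 = -42368.58 N
Step 3: Total thrust F = 1215314.1 + -42368.58 = 1172945.5 N

1172945.5


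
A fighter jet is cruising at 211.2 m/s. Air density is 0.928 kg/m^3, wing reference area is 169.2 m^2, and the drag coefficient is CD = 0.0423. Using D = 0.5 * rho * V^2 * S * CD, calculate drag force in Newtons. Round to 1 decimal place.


Step 1: Dynamic pressure q = 0.5 * 0.928 * 211.2^2 = 20696.9242 Pa
Step 2: Drag D = q * S * CD = 20696.9242 * 169.2 * 0.0423
Step 3: D = 148131.2 N

148131.2


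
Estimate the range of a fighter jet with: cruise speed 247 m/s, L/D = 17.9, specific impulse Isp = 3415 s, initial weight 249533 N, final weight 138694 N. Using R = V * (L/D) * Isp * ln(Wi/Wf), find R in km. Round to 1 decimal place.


Step 1: Coefficient = V * (L/D) * Isp = 247 * 17.9 * 3415 = 15098739.5 m
Step 2: Wi/Wf = 249533 / 138694 = 1.799162
Step 3: ln(1.799162) = 0.587321
Step 4: R = 15098739.5 * 0.587321 = 8867808.3 m = 8867.8 km

8867.8


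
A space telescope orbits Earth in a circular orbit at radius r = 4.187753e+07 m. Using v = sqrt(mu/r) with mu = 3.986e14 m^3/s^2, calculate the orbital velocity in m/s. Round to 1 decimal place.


Step 1: mu / r = 3.986e14 / 4.187753e+07 = 9518230.8985
Step 2: v = sqrt(9518230.8985) = 3085.2 m/s

3085.2


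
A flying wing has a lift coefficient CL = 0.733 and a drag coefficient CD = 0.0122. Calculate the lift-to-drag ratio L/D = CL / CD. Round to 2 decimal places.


Step 1: L/D = CL / CD = 0.733 / 0.0122
Step 2: L/D = 60.08

60.08


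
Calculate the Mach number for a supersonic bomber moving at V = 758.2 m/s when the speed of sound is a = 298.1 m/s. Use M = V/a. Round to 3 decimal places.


Step 1: M = V / a = 758.2 / 298.1
Step 2: M = 2.543

2.543


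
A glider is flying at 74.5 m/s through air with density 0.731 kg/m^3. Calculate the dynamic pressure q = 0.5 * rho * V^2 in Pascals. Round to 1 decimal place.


Step 1: V^2 = 74.5^2 = 5550.25
Step 2: q = 0.5 * 0.731 * 5550.25
Step 3: q = 2028.6 Pa

2028.6


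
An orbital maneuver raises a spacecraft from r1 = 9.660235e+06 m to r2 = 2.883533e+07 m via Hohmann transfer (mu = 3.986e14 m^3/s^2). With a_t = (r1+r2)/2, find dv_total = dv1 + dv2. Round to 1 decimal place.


Step 1: Transfer semi-major axis a_t = (9.660235e+06 + 2.883533e+07) / 2 = 1.924778e+07 m
Step 2: v1 (circular at r1) = sqrt(mu/r1) = 6423.55 m/s
Step 3: v_t1 = sqrt(mu*(2/r1 - 1/a_t)) = 7862.25 m/s
Step 4: dv1 = |7862.25 - 6423.55| = 1438.71 m/s
Step 5: v2 (circular at r2) = 3717.97 m/s, v_t2 = 2633.96 m/s
Step 6: dv2 = |3717.97 - 2633.96| = 1084.01 m/s
Step 7: Total delta-v = 1438.71 + 1084.01 = 2522.7 m/s

2522.7


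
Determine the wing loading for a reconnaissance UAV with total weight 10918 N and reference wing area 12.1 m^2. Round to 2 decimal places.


Step 1: Wing loading = W / S = 10918 / 12.1
Step 2: Wing loading = 902.31 N/m^2

902.31


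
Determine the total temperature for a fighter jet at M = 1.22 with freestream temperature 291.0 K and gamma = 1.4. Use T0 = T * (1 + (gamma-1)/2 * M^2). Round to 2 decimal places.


Step 1: (gamma-1)/2 = 0.2
Step 2: M^2 = 1.4884
Step 3: 1 + 0.2 * 1.4884 = 1.29768
Step 4: T0 = 291.0 * 1.29768 = 377.62 K

377.62


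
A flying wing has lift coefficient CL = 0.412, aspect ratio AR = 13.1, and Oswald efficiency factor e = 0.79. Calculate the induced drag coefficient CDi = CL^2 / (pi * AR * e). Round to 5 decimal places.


Step 1: CL^2 = 0.412^2 = 0.169744
Step 2: pi * AR * e = 3.14159 * 13.1 * 0.79 = 32.512342
Step 3: CDi = 0.169744 / 32.512342 = 0.00522

0.00522


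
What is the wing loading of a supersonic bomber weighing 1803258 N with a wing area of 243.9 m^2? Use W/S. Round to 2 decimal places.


Step 1: Wing loading = W / S = 1803258 / 243.9
Step 2: Wing loading = 7393.43 N/m^2

7393.43


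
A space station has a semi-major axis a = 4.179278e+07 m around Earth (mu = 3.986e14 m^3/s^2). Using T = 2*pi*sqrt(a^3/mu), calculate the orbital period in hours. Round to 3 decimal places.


Step 1: a^3 / mu = 7.299679e+22 / 3.986e14 = 1.831329e+08
Step 2: sqrt(1.831329e+08) = 13532.6623 s
Step 3: T = 2*pi * 13532.6623 = 85028.22 s
Step 4: T in hours = 85028.22 / 3600 = 23.619 hours

23.619


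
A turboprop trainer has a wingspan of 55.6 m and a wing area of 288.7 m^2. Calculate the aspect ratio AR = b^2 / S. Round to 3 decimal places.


Step 1: b^2 = 55.6^2 = 3091.36
Step 2: AR = 3091.36 / 288.7 = 10.708

10.708


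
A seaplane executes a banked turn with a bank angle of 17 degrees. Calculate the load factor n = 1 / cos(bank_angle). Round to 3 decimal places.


Step 1: Convert 17 degrees to radians = 0.296706
Step 2: cos(17 deg) = 0.956305
Step 3: n = 1 / 0.956305 = 1.046

1.046


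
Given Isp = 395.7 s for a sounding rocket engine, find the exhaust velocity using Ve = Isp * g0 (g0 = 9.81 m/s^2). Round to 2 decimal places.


Step 1: Ve = Isp * g0 = 395.7 * 9.81
Step 2: Ve = 3881.82 m/s

3881.82


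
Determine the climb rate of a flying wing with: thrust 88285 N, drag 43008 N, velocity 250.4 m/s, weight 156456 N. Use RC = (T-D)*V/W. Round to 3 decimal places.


Step 1: Excess thrust = T - D = 88285 - 43008 = 45277 N
Step 2: Excess power = 45277 * 250.4 = 11337360.8 W
Step 3: RC = 11337360.8 / 156456 = 72.464 m/s

72.464


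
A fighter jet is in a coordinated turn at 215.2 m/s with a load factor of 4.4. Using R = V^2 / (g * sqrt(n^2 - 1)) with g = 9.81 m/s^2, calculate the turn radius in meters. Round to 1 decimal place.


Step 1: V^2 = 215.2^2 = 46311.04
Step 2: n^2 - 1 = 4.4^2 - 1 = 18.36
Step 3: sqrt(18.36) = 4.284857
Step 4: R = 46311.04 / (9.81 * 4.284857) = 1101.7 m

1101.7


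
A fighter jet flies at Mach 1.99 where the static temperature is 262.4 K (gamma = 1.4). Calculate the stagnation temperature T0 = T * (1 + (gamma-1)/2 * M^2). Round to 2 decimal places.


Step 1: (gamma-1)/2 = 0.2
Step 2: M^2 = 3.9601
Step 3: 1 + 0.2 * 3.9601 = 1.79202
Step 4: T0 = 262.4 * 1.79202 = 470.23 K

470.23


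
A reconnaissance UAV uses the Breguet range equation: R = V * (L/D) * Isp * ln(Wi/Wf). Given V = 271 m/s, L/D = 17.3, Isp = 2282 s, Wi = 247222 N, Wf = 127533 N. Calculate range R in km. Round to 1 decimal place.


Step 1: Coefficient = V * (L/D) * Isp = 271 * 17.3 * 2282 = 10698700.6 m
Step 2: Wi/Wf = 247222 / 127533 = 1.938494
Step 3: ln(1.938494) = 0.661912
Step 4: R = 10698700.6 * 0.661912 = 7081593.6 m = 7081.6 km

7081.6


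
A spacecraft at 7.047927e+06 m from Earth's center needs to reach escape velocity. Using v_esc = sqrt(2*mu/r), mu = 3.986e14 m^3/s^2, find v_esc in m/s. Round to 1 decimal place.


Step 1: 2*mu/r = 2 * 3.986e14 / 7.047927e+06 = 113111273.7121
Step 2: v_esc = sqrt(113111273.7121) = 10635.4 m/s

10635.4


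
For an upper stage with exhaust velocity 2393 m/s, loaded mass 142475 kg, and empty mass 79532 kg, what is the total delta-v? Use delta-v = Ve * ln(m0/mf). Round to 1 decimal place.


Step 1: Mass ratio m0/mf = 142475 / 79532 = 1.791417
Step 2: ln(1.791417) = 0.583007
Step 3: delta-v = 2393 * 0.583007 = 1395.1 m/s

1395.1


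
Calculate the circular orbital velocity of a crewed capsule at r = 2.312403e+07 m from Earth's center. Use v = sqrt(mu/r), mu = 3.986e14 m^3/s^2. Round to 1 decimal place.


Step 1: mu / r = 3.986e14 / 2.312403e+07 = 17237479.7992
Step 2: v = sqrt(17237479.7992) = 4151.8 m/s

4151.8


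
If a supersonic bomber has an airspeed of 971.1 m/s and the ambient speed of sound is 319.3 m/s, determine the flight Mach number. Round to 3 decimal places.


Step 1: M = V / a = 971.1 / 319.3
Step 2: M = 3.041

3.041


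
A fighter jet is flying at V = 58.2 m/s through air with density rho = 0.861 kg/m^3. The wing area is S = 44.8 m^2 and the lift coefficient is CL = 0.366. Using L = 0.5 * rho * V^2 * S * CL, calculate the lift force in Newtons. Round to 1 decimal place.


Step 1: Calculate dynamic pressure q = 0.5 * 0.861 * 58.2^2 = 0.5 * 0.861 * 3387.24 = 1458.2068 Pa
Step 2: Multiply by wing area and lift coefficient: L = 1458.2068 * 44.8 * 0.366
Step 3: L = 65327.6655 * 0.366 = 23909.9 N

23909.9


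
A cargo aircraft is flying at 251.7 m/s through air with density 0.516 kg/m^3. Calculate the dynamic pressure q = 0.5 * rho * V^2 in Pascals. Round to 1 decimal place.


Step 1: V^2 = 251.7^2 = 63352.89
Step 2: q = 0.5 * 0.516 * 63352.89
Step 3: q = 16345.0 Pa

16345.0


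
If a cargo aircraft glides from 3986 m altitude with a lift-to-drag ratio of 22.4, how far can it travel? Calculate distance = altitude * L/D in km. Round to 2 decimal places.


Step 1: Glide distance = altitude * L/D = 3986 * 22.4 = 89286.4 m
Step 2: Convert to km: 89286.4 / 1000 = 89.29 km

89.29


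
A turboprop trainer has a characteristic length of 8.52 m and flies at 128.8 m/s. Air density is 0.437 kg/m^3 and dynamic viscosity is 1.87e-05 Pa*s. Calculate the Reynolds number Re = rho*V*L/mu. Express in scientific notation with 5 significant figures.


Step 1: Numerator = rho * V * L = 0.437 * 128.8 * 8.52 = 479.553312
Step 2: Re = 479.553312 / 1.87e-05
Step 3: Re = 2.5645e+07

2.5645e+07


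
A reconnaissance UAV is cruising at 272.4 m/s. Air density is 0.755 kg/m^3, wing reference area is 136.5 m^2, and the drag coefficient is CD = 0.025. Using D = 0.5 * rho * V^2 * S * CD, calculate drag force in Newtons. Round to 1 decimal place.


Step 1: Dynamic pressure q = 0.5 * 0.755 * 272.4^2 = 28011.1644 Pa
Step 2: Drag D = q * S * CD = 28011.1644 * 136.5 * 0.025
Step 3: D = 95588.1 N

95588.1


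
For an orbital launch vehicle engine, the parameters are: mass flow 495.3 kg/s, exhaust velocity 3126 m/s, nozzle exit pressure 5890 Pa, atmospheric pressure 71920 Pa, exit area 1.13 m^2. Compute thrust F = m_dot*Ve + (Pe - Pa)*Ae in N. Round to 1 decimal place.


Step 1: Momentum thrust = m_dot * Ve = 495.3 * 3126 = 1548307.8 N
Step 2: Pressure thrust = (Pe - Pa) * Ae = (5890 - 71920) * 1.13 = -74613.90 N
Step 3: Total thrust F = 1548307.8 + -74613.90 = 1473693.9 N

1473693.9


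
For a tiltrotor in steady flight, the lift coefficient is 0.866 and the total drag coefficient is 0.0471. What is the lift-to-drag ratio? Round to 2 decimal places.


Step 1: L/D = CL / CD = 0.866 / 0.0471
Step 2: L/D = 18.39

18.39


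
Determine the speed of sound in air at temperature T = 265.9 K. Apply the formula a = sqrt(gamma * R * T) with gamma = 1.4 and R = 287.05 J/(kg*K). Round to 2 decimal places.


Step 1: gamma * R * T = 1.4 * 287.05 * 265.9 = 106857.233
Step 2: a = sqrt(106857.233) = 326.89 m/s

326.89


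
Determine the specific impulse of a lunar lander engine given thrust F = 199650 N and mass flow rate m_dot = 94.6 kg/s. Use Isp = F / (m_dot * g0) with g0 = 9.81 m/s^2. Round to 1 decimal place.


Step 1: m_dot * g0 = 94.6 * 9.81 = 928.03
Step 2: Isp = 199650 / 928.03 = 215.1 s

215.1


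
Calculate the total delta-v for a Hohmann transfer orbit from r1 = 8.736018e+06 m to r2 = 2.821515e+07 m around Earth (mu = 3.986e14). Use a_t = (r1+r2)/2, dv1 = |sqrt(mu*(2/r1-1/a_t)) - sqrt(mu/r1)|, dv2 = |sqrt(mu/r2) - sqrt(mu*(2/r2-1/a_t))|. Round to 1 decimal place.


Step 1: Transfer semi-major axis a_t = (8.736018e+06 + 2.821515e+07) / 2 = 1.847558e+07 m
Step 2: v1 (circular at r1) = sqrt(mu/r1) = 6754.79 m/s
Step 3: v_t1 = sqrt(mu*(2/r1 - 1/a_t)) = 8347.45 m/s
Step 4: dv1 = |8347.45 - 6754.79| = 1592.66 m/s
Step 5: v2 (circular at r2) = 3758.61 m/s, v_t2 = 2584.55 m/s
Step 6: dv2 = |3758.61 - 2584.55| = 1174.06 m/s
Step 7: Total delta-v = 1592.66 + 1174.06 = 2766.7 m/s

2766.7


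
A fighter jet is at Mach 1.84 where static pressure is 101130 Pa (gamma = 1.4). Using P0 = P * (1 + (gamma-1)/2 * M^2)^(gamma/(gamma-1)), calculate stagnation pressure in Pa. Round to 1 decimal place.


Step 1: (gamma-1)/2 * M^2 = 0.2 * 3.3856 = 0.67712
Step 2: 1 + 0.67712 = 1.67712
Step 3: Exponent gamma/(gamma-1) = 3.5
Step 4: P0 = 101130 * 1.67712^3.5 = 617809.4 Pa

617809.4


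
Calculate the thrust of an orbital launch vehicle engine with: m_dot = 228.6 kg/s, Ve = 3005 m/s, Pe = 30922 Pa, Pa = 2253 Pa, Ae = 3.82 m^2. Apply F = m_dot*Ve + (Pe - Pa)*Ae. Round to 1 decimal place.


Step 1: Momentum thrust = m_dot * Ve = 228.6 * 3005 = 686943.0 N
Step 2: Pressure thrust = (Pe - Pa) * Ae = (30922 - 2253) * 3.82 = 109515.58 N
Step 3: Total thrust F = 686943.0 + 109515.58 = 796458.6 N

796458.6


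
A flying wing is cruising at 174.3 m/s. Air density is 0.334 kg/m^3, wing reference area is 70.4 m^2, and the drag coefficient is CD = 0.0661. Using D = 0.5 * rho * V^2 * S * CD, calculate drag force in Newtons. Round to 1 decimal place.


Step 1: Dynamic pressure q = 0.5 * 0.334 * 174.3^2 = 5073.5418 Pa
Step 2: Drag D = q * S * CD = 5073.5418 * 70.4 * 0.0661
Step 3: D = 23609.4 N

23609.4


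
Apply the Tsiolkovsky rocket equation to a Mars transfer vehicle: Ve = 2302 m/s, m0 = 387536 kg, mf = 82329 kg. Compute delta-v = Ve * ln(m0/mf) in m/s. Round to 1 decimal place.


Step 1: Mass ratio m0/mf = 387536 / 82329 = 4.707163
Step 2: ln(4.707163) = 1.549085
Step 3: delta-v = 2302 * 1.549085 = 3566.0 m/s

3566.0


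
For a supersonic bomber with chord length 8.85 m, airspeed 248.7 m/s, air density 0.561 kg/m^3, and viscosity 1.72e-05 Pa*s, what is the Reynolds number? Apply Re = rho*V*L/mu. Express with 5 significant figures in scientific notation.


Step 1: Numerator = rho * V * L = 0.561 * 248.7 * 8.85 = 1234.758195
Step 2: Re = 1234.758195 / 1.72e-05
Step 3: Re = 7.1788e+07

7.1788e+07


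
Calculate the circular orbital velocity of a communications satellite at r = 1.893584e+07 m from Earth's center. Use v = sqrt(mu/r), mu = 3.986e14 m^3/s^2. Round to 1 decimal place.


Step 1: mu / r = 3.986e14 / 1.893584e+07 = 21050029.996
Step 2: v = sqrt(21050029.996) = 4588.0 m/s

4588.0


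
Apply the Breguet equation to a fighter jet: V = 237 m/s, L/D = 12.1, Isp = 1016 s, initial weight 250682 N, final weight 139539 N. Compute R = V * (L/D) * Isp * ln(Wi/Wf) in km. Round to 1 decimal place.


Step 1: Coefficient = V * (L/D) * Isp = 237 * 12.1 * 1016 = 2913583.2 m
Step 2: Wi/Wf = 250682 / 139539 = 1.796501
Step 3: ln(1.796501) = 0.585841
Step 4: R = 2913583.2 * 0.585841 = 1706896.7 m = 1706.9 km

1706.9


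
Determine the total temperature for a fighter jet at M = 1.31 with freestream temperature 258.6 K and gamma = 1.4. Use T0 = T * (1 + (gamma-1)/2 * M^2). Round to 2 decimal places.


Step 1: (gamma-1)/2 = 0.2
Step 2: M^2 = 1.7161
Step 3: 1 + 0.2 * 1.7161 = 1.34322
Step 4: T0 = 258.6 * 1.34322 = 347.36 K

347.36


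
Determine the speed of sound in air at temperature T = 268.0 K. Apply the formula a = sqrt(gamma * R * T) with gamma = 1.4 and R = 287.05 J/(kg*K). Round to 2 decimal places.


Step 1: gamma * R * T = 1.4 * 287.05 * 268.0 = 107701.16
Step 2: a = sqrt(107701.16) = 328.18 m/s

328.18


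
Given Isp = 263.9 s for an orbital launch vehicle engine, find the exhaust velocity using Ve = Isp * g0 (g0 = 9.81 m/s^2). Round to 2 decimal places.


Step 1: Ve = Isp * g0 = 263.9 * 9.81
Step 2: Ve = 2588.86 m/s

2588.86
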